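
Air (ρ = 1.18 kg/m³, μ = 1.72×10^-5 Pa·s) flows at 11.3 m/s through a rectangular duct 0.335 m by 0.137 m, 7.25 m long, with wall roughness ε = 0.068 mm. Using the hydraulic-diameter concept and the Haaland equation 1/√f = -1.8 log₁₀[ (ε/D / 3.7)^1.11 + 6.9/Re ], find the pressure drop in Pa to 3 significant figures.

Hydraulic diameter D_h = 4A/P = 4·(0.335·0.137)/(2·(0.335+0.137)) = 0.1836/0.944 = 0.1945 m.
Re = ρVD_h/μ = 1.18·11.3·0.1945/1.72e-05 = 1.508e+05.
ε/D_h = 6.8e-05/0.1945 = 0.00035; Haaland gives 1/√f = -1.8 log₁₀[3.41e-05+4.58e-05] = 7.376, so f = 0.01838.
ΔP = f(L/D_h)(ρV²/2) = 0.01838·7.25/0.1945·75.34 = 51.63 Pa.

ΔP ≈ 51.6 Pa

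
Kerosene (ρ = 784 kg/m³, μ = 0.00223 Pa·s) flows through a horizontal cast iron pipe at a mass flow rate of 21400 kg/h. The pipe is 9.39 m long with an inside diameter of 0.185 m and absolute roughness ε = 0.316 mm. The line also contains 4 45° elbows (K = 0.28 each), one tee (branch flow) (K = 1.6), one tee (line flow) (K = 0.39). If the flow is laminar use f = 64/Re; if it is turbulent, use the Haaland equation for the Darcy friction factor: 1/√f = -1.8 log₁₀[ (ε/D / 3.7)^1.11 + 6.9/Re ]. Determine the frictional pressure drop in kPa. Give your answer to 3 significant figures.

ṁ = 21400 kg/h = 21400/3600 = 5.944 kg/s.
A = πD²/4 = π(0.185)²/4 = 0.02688 m²; mean velocity V = ṁ/(ρA) = 5.944/(784 · 0.02688) = 0.2821 m/s.
Reynolds number Re = ρVD/μ = 784 · 0.2821 · 0.185 / 0.00223 = 1.835e+04.
Re > 4000 → turbulent. Relative roughness ε/D = 0.000316/0.185 = 0.00171. Haaland: 1/√f = -1.8 log₁₀[(0.00171/3.7)^1.11 + 6.9/1.835e+04] = -1.8 log₁₀[0.000198 + 0.000376] = 5.833, so f = 0.02939.
Total minor-loss coefficient ΣK = 4·0.28 + 1·1.6 + 1·0.39 = 3.11.
ΔP = [f·L/D + ΣK]·(ρV²/2) = [0.02939·9.39/0.185 + 3.11]·(784·0.2821²/2) = [1.492 + 3.11]·31.19 = 143.5 Pa.
ΔP = 143.5 Pa = 0.144 kPa.

ΔP ≈ 0.144 kPa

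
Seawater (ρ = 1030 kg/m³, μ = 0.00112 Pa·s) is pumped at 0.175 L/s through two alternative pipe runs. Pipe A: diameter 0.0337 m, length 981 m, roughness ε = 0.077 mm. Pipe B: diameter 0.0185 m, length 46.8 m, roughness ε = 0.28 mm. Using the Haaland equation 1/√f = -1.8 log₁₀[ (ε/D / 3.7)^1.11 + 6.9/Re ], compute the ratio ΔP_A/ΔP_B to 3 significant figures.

Pipe A: V = Q/A = 0.000175/0.000892 = 0.1962 m/s; Re = 6080; ε/D = 0.00228; Haaland → f = 0.03797; ΔP_A = f(L/D)(ρV²/2) = 2.191e+04 Pa.
Pipe B: V = Q/A = 0.000175/0.0002688 = 0.651 m/s; Re = 1.108e+04; ε/D = 0.0151; Haaland → f = 0.04769; ΔP_B = f(L/D)(ρV²/2) = 2.633e+04 Pa.
ΔP_A/ΔP_B = 2.191e+04/2.633e+04 = 0.832.

ΔP_A/ΔP_B ≈ 0.832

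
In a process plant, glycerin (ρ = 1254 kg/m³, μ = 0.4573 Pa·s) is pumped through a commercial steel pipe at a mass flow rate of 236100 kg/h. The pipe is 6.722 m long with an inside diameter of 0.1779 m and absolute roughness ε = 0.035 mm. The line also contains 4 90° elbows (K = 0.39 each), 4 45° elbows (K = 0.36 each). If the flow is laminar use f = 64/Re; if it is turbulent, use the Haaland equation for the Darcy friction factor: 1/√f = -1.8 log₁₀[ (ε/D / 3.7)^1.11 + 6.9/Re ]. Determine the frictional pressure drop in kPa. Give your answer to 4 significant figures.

ΔP ≈ 14.87 kPa

ṁ = 236100 kg/h = 236100/3600 = 65.58 kg/s.
A = πD²/4 = π(0.1779)²/4 = 0.02486 m²; mean velocity V = ṁ/(ρA) = 65.58/(1254 · 0.02486) = 2.104 m/s.
Reynolds number Re = ρVD/μ = 1254 · 2.104 · 0.1779 / 0.457 = 1026.
Re < 2300 → laminar flow, so f = 64/Re = 64/1026 = 0.06235 (the turbulent correlation is not needed).
Total minor-loss coefficient ΣK = 4·0.39 + 4·0.36 = 3.
ΔP = [f·L/D + ΣK]·(ρV²/2) = [0.06235·6.722/0.1779 + 3]·(1254·2.104²/2) = [2.356 + 3]·2776 = 1.487e+04 Pa.
ΔP = 1.487e+04 Pa = 14.87 kPa.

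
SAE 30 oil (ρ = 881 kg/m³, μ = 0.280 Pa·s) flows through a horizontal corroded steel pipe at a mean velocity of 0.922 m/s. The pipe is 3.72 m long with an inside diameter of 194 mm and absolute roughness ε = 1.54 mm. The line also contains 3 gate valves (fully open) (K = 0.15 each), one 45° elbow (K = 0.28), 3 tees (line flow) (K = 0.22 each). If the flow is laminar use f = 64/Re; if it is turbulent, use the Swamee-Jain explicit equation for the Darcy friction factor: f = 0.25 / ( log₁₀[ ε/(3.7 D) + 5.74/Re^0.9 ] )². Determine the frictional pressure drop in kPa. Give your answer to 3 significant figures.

ΔP ≈ 1.34 kPa

Reynolds number Re = ρVD/μ = 881 · 0.922 · 0.194 / 0.28 = 562.8.
Re < 2300 → laminar flow, so f = 64/Re = 64/562.8 = 0.1137 (the turbulent correlation is not needed).
Total minor-loss coefficient ΣK = 3·0.15 + 1·0.28 + 3·0.22 = 1.39.
ΔP = [f·L/D + ΣK]·(ρV²/2) = [0.1137·3.72/0.194 + 1.39]·(881·0.922²/2) = [2.181 + 1.39]·374.5 = 1337 Pa.
ΔP = 1337 Pa = 1.34 kPa.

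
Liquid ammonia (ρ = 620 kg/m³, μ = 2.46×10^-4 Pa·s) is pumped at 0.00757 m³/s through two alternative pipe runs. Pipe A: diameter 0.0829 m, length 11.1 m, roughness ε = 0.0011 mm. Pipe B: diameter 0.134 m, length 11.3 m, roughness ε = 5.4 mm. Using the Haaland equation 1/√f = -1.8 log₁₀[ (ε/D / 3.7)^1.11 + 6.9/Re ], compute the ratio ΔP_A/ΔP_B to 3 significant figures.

ΔP_A/ΔP_B ≈ 2.41

Pipe A: V = Q/A = 0.00757/0.005398 = 1.402 m/s; Re = 2.93e+05; ε/D = 1.33e-05; Haaland → f = 0.01451; ΔP_A = f(L/D)(ρV²/2) = 1185 Pa.
Pipe B: V = Q/A = 0.00757/0.0141 = 0.5368 m/s; Re = 1.813e+05; ε/D = 0.0403; Haaland → f = 0.06516; ΔP_B = f(L/D)(ρV²/2) = 490.8 Pa.
ΔP_A/ΔP_B = 1185/490.8 = 2.41.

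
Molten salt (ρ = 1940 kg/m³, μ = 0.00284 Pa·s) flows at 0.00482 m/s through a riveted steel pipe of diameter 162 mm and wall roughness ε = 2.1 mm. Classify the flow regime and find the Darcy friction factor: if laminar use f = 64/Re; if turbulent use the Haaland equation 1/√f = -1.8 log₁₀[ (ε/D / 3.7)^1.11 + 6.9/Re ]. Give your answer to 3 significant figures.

Re = ρVD/μ = 1940·0.00482·0.162/0.00284 = 533.4.
Re < 2300 → laminar, so f = 64/Re = 0.12 (roughness is irrelevant in laminar flow).

f ≈ 0.120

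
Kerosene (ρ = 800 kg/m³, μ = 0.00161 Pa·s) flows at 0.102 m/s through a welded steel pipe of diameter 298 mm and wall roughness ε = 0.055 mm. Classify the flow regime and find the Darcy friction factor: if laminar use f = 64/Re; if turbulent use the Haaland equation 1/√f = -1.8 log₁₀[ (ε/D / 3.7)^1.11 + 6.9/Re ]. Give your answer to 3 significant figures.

Re = ρVD/μ = 800·0.102·0.298/0.00161 = 1.51e+04.
Re > 4000 → turbulent. ε/D = 5.5e-05/0.298 = 0.000185; Haaland: 1/√f = -1.8 log₁₀[1.68e-05 + 0.000457] = 5.984, so f = 0.02792.

f ≈ 0.0279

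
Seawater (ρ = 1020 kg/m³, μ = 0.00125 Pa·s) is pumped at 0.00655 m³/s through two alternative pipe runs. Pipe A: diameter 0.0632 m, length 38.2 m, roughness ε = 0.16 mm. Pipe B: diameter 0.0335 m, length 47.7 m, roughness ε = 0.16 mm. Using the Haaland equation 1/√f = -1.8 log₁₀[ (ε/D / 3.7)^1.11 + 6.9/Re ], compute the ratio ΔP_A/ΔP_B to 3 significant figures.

Pipe A: V = Q/A = 0.00655/0.003137 = 2.088 m/s; Re = 1.077e+05; ε/D = 0.00253; Haaland → f = 0.02623; ΔP_A = f(L/D)(ρV²/2) = 3.524e+04 Pa.
Pipe B: V = Q/A = 0.00655/0.0008814 = 7.431 m/s; Re = 2.031e+05; ε/D = 0.00478; Haaland → f = 0.03045; ΔP_B = f(L/D)(ρV²/2) = 1.221e+06 Pa.
ΔP_A/ΔP_B = 3.524e+04/1.221e+06 = 0.0289.

ΔP_A/ΔP_B ≈ 0.0289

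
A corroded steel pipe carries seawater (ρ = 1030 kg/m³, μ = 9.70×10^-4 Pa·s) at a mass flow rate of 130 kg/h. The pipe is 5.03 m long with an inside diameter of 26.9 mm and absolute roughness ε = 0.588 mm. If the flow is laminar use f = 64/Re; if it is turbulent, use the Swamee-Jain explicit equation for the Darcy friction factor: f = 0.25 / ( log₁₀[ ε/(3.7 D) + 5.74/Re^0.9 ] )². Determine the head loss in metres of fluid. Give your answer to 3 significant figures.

ṁ = 130 kg/h = 130/3600 = 0.03611 kg/s.
A = πD²/4 = π(0.0269)²/4 = 0.0005683 m²; mean velocity V = ṁ/(ρA) = 0.03611/(1030 · 0.0005683) = 0.06169 m/s.
Reynolds number Re = ρVD/μ = 1030 · 0.06169 · 0.0269 / 0.00097 = 1762.
Re < 2300 → laminar flow, so f = 64/Re = 64/1762 = 0.03632 (the turbulent correlation is not needed).
Darcy-Weisbach: ΔP = f(L/D)(ρV²/2) = 0.03632·(5.03/0.0269)·(1030·0.06169²/2) = 0.03632·187·1.96 = 13.31 Pa.
Head loss h_f = ΔP/(ρg) = 13.31/(1030·9.81) = 0.00132 m.

h_f ≈ 0.00132 m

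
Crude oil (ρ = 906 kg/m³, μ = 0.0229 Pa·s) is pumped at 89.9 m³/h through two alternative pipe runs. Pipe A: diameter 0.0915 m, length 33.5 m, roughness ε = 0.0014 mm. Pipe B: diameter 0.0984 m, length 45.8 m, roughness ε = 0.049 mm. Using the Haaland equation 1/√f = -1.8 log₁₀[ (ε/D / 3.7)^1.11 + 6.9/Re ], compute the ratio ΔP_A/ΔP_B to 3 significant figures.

Pipe A: V = Q/A = 0.02497/0.006576 = 3.798 m/s; Re = 1.375e+04; ε/D = 1.53e-05; Haaland → f = 0.02837; ΔP_A = f(L/D)(ρV²/2) = 6.786e+04 Pa.
Pipe B: V = Q/A = 0.02497/0.007605 = 3.284 m/s; Re = 1.278e+04; ε/D = 0.000498; Haaland → f = 0.0296; ΔP_B = f(L/D)(ρV²/2) = 6.73e+04 Pa.
ΔP_A/ΔP_B = 6.786e+04/6.73e+04 = 1.01.

ΔP_A/ΔP_B ≈ 1.01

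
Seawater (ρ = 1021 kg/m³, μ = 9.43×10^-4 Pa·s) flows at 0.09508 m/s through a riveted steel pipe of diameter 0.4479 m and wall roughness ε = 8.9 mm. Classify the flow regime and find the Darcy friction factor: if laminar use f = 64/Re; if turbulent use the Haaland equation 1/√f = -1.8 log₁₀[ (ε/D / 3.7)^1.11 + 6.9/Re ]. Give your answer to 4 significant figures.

f ≈ 0.04943

Re = ρVD/μ = 1021·0.09508·0.4479/0.000943 = 4.611e+04.
Re > 4000 → turbulent. ε/D = 0.0089/0.4479 = 0.0199; Haaland: 1/√f = -1.8 log₁₀[0.00302 + 0.00015] = 4.498, so f = 0.04943.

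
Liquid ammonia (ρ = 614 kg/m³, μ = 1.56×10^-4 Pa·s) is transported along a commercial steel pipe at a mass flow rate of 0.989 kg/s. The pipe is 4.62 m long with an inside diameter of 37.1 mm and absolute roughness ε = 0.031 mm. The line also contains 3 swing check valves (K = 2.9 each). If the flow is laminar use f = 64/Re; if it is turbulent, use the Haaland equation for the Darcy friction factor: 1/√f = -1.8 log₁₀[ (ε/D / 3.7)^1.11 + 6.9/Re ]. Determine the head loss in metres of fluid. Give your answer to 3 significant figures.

A = πD²/4 = π(0.0371)²/4 = 0.001081 m²; mean velocity V = ṁ/(ρA) = 0.989/(614 · 0.001081) = 1.49 m/s.
Reynolds number Re = ρVD/μ = 614 · 1.49 · 0.0371 / 0.000156 = 2.176e+05.
Re > 4000 → turbulent. Relative roughness ε/D = 3.1e-05/0.0371 = 0.000836. Haaland: 1/√f = -1.8 log₁₀[(0.000836/3.7)^1.11 + 6.9/2.176e+05] = -1.8 log₁₀[8.97e-05 + 3.17e-05] = 7.048, so f = 0.02013.
Total minor-loss coefficient ΣK = 3·2.9 = 8.7.
ΔP = [f·L/D + ΣK]·(ρV²/2) = [0.02013·4.62/0.0371 + 8.7]·(614·1.49²/2) = [2.507 + 8.7]·681.6 = 7638 Pa.
Head loss h_f = ΔP/(ρg) = 7638/(614·9.81) = 1.27 m.

h_f ≈ 1.27 m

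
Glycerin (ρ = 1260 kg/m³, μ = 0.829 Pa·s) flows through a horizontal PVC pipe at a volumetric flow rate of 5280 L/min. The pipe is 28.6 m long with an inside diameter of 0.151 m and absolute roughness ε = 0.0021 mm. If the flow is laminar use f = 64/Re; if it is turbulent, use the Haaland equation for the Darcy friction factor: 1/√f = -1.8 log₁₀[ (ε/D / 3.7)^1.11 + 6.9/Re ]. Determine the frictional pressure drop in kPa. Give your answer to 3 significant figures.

ΔP ≈ 164 kPa

Q = 5280 L/min = 5280/60000 = 0.088 m³/s.
Cross-sectional area A = πD²/4 = π(0.151)²/4 = 0.01791 m²; mean velocity V = Q/A = 0.088/0.01791 = 4.914 m/s.
Reynolds number Re = ρVD/μ = 1260 · 4.914 · 0.151 / 0.829 = 1128.
Re < 2300 → laminar flow, so f = 64/Re = 64/1128 = 0.05675 (the turbulent correlation is not needed).
Darcy-Weisbach: ΔP = f(L/D)(ρV²/2) = 0.05675·(28.6/0.151)·(1260·4.914²/2) = 0.05675·189.4·1.521e+04 = 1.635e+05 Pa.
ΔP = 1.635e+05 Pa = 164 kPa.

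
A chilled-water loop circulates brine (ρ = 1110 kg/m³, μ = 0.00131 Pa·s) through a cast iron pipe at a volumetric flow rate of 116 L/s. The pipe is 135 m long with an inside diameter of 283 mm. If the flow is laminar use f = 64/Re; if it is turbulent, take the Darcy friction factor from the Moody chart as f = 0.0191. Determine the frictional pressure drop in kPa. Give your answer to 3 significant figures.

ΔP ≈ 17.2 kPa

Q = 116 L/s = 116/1000 = 0.116 m³/s.
Cross-sectional area A = πD²/4 = π(0.283)²/4 = 0.0629 m²; mean velocity V = Q/A = 0.116/0.0629 = 1.844 m/s.
Reynolds number Re = ρVD/μ = 1110 · 1.844 · 0.283 / 0.00131 = 4.422e+05.
Re > 4000 → turbulent; use the Moody-chart value f = 0.0191.
Darcy-Weisbach: ΔP = f(L/D)(ρV²/2) = 0.0191·(135/0.283)·(1110·1.844²/2) = 0.0191·477·1887 = 1.72e+04 Pa.
ΔP = 1.72e+04 Pa = 17.2 kPa.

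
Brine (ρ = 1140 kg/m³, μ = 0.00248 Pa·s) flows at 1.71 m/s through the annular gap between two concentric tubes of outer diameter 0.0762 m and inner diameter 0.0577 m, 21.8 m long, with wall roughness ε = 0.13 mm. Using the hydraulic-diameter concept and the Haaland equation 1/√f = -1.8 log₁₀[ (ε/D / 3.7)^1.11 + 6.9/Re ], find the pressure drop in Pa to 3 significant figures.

ΔP ≈ 74900 Pa

Hydraulic diameter D_h = 4A/P = D_o - D_i = 0.0762 - 0.0577 = 0.0185 m.
Re = ρVD_h/μ = 1140·1.71·0.0185/0.00248 = 1.454e+04.
ε/D_h = 0.00013/0.0185 = 0.00703; Haaland gives 1/√f = -1.8 log₁₀[0.000953+0.000474] = 5.122, so f = 0.03812.
ΔP = f(L/D_h)(ρV²/2) = 0.03812·21.8/0.0185·1667 = 7.487e+04 Pa.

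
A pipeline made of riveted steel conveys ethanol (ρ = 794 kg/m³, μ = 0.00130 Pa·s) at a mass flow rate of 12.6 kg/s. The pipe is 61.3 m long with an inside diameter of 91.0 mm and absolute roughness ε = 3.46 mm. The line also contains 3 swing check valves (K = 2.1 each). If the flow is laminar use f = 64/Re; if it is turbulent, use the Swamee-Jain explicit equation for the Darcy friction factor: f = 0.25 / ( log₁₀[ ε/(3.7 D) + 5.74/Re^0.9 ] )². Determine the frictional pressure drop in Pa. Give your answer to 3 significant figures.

ΔP ≈ 116000 Pa

A = πD²/4 = π(0.091)²/4 = 0.006504 m²; mean velocity V = ṁ/(ρA) = 12.6/(794 · 0.006504) = 2.44 m/s.
Reynolds number Re = ρVD/μ = 794 · 2.44 · 0.091 / 0.0013 = 1.356e+05.
Re > 4000 → turbulent. Relative roughness ε/D = 0.00346/0.091 = 0.038. Swamee-Jain: f = 0.25/(log₁₀[0.038/3.7 + 5.74/1.356e+05^0.9])² = 0.25/(log₁₀[0.0103 + 0.000138])² = 0.25/(-1.982)² = 0.06362.
Total minor-loss coefficient ΣK = 3·2.1 = 6.3.
ΔP = [f·L/D + ΣK]·(ρV²/2) = [0.06362·61.3/0.091 + 6.3]·(794·2.44²/2) = [42.85 + 6.3]·2363 = 1.162e+05 Pa.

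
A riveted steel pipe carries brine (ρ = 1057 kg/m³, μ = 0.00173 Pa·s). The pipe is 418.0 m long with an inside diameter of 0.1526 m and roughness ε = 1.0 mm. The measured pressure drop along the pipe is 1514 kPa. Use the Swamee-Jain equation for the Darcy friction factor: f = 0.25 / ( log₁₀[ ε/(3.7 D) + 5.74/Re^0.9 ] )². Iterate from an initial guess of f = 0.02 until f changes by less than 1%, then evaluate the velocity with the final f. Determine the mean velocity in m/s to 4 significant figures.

Rearranging Darcy-Weisbach: V = √(2·ΔP·D/(f·L·ρ)). With ε/D = 0.001/0.1526 = 0.00655, iterate starting from f = 0.02:
  f = 0.02 → V = √(2·1.514e+06·0.1526/(0.02·418·1057)) = 7.231 m/s; Re = ρVD/μ = 6.742e+05; f → 0.03321
  f = 0.03321 → V = 5.612 m/s; Re = 5.232e+05; f → 0.03326
Converged (Δf/f < 1%). With the final f = 0.03326: V = √(2·1.514e+06·0.1526/(0.03326·418·1057)) = 5.608 m/s.

V ≈ 5.608 m/s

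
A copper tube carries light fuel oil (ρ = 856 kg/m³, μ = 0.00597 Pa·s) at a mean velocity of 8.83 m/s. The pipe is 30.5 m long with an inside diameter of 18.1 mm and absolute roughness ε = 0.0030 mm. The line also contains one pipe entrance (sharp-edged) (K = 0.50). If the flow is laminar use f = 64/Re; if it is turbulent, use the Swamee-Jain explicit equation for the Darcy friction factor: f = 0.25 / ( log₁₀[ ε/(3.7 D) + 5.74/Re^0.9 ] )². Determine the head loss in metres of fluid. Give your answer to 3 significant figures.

Reynolds number Re = ρVD/μ = 856 · 8.83 · 0.0181 / 0.00597 = 2.292e+04.
Re > 4000 → turbulent. Relative roughness ε/D = 3e-06/0.0181 = 0.000166. Swamee-Jain: f = 0.25/(log₁₀[0.000166/3.7 + 5.74/2.292e+04^0.9])² = 0.25/(log₁₀[4.48e-05 + 0.000684])² = 0.25/(-3.138)² = 0.02539.
Total minor-loss coefficient ΣK = 1·0.5 = 0.5.
ΔP = [f·L/D + ΣK]·(ρV²/2) = [0.02539·30.5/0.0181 + 0.5]·(856·8.83²/2) = [42.79 + 0.5]·3.337e+04 = 1.445e+06 Pa.
Head loss h_f = ΔP/(ρg) = 1.445e+06/(856·9.81) = 172 m.

h_f ≈ 172 m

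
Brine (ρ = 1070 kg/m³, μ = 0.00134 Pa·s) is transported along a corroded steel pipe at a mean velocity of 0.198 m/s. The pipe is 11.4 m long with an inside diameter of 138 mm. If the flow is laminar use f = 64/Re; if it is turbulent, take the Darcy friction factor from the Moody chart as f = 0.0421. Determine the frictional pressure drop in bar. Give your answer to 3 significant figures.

Reynolds number Re = ρVD/μ = 1070 · 0.198 · 0.138 / 0.00134 = 2.182e+04.
Re > 4000 → turbulent; use the Moody-chart value f = 0.0421.
Darcy-Weisbach: ΔP = f(L/D)(ρV²/2) = 0.0421·(11.4/0.138)·(1070·0.198²/2) = 0.0421·82.61·20.97 = 72.94 Pa.
ΔP = 72.94 Pa = 7.29×10^-4 bar.

ΔP ≈ 7.29×10^-4 bar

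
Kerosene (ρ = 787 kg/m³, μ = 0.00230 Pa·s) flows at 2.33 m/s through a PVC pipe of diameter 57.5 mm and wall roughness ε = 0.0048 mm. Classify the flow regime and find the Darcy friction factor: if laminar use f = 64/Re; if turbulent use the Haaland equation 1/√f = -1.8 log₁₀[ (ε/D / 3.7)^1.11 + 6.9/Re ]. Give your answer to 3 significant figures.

Re = ρVD/μ = 787·2.33·0.0575/0.0023 = 4.584e+04.
Re > 4000 → turbulent. ε/D = 4.8e-06/0.0575 = 8.35e-05; Haaland: 1/√f = -1.8 log₁₀[6.95e-06 + 0.000151] = 6.845, so f = 0.02134.

f ≈ 0.0213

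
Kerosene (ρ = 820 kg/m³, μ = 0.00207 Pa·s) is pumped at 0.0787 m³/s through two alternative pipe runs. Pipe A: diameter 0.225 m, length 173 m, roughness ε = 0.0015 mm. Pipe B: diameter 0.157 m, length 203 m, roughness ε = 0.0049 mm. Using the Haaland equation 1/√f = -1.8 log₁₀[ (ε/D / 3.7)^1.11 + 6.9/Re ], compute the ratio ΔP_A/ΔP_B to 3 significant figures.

ΔP_A/ΔP_B ≈ 0.149

Pipe A: V = Q/A = 0.0787/0.03976 = 1.979 m/s; Re = 1.764e+05; ε/D = 6.67e-06; Haaland → f = 0.01592; ΔP_A = f(L/D)(ρV²/2) = 1.966e+04 Pa.
Pipe B: V = Q/A = 0.0787/0.01936 = 4.065 m/s; Re = 2.528e+05; ε/D = 3.12e-05; Haaland → f = 0.01505; ΔP_B = f(L/D)(ρV²/2) = 1.319e+05 Pa.
ΔP_A/ΔP_B = 1.966e+04/1.319e+05 = 0.149.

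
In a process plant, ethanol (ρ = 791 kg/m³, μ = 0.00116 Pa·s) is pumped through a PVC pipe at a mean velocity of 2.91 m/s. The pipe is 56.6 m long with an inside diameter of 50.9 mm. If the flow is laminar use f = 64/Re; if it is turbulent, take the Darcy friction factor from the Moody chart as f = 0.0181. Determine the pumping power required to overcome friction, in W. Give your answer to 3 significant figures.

Reynolds number Re = ρVD/μ = 791 · 2.91 · 0.0509 / 0.00116 = 1.01e+05.
Re > 4000 → turbulent; use the Moody-chart value f = 0.0181.
Darcy-Weisbach: ΔP = f(L/D)(ρV²/2) = 0.0181·(56.6/0.0509)·(791·2.91²/2) = 0.0181·1112·3349 = 6.741e+04 Pa.
Q = V·A = 2.91·0.002035 = 0.005921 m³/s.
Pumping power P = QΔP = 0.005921·6.741e+04 = 399.1 W = 399 W.

P ≈ 399 W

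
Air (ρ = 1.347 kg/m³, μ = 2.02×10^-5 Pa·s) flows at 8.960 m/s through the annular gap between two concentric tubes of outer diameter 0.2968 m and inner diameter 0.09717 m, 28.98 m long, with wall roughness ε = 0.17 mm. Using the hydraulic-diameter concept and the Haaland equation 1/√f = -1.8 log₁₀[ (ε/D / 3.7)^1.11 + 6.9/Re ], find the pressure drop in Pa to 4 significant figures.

Hydraulic diameter D_h = 4A/P = D_o - D_i = 0.2968 - 0.09717 = 0.1996 m.
Re = ρVD_h/μ = 1.347·8.96·0.1996/2.02e-05 = 1.193e+05.
ε/D_h = 0.00017/0.1996 = 0.000852; Haaland gives 1/√f = -1.8 log₁₀[9.16e-05+5.78e-05] = 6.886, so f = 0.02109.
ΔP = f(L/D_h)(ρV²/2) = 0.02109·28.98/0.1996·54.07 = 165.5 Pa.

ΔP ≈ 165.5 Pa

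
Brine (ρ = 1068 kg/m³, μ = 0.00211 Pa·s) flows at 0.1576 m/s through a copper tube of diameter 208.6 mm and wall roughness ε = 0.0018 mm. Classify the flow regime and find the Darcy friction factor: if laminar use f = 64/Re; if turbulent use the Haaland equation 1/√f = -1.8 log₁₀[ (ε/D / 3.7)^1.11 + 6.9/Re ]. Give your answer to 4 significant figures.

f ≈ 0.02699

Re = ρVD/μ = 1068·0.1576·0.2086/0.00211 = 1.664e+04.
Re > 4000 → turbulent. ε/D = 1.8e-06/0.2086 = 8.63e-06; Haaland: 1/√f = -1.8 log₁₀[5.6e-07 + 0.000415] = 6.087, so f = 0.02699.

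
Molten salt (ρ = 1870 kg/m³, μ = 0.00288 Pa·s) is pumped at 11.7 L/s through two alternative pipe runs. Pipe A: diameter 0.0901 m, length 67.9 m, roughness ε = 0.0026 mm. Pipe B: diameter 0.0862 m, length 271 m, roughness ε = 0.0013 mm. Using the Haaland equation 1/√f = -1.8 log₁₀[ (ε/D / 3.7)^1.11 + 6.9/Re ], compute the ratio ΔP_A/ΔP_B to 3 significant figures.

ΔP_A/ΔP_B ≈ 0.203

Pipe A: V = Q/A = 0.0117/0.006376 = 1.835 m/s; Re = 1.074e+05; ε/D = 2.89e-05; Haaland → f = 0.01768; ΔP_A = f(L/D)(ρV²/2) = 4.196e+04 Pa.
Pipe B: V = Q/A = 0.0117/0.005836 = 2.005 m/s; Re = 1.122e+05; ε/D = 1.51e-05; Haaland → f = 0.01746; ΔP_B = f(L/D)(ρV²/2) = 2.063e+05 Pa.
ΔP_A/ΔP_B = 4.196e+04/2.063e+05 = 0.203.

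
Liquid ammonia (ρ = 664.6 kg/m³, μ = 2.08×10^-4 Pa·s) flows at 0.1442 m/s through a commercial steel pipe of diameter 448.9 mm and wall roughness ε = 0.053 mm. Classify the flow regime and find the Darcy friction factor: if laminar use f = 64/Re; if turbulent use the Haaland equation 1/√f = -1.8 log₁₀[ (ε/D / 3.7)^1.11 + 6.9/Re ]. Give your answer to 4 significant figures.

Re = ρVD/μ = 664.6·0.1442·0.4489/0.000208 = 2.068e+05.
Re > 4000 → turbulent. ε/D = 5.3e-05/0.4489 = 0.000118; Haaland: 1/√f = -1.8 log₁₀[1.02e-05 + 3.34e-05] = 7.849, so f = 0.01623.

f ≈ 0.01623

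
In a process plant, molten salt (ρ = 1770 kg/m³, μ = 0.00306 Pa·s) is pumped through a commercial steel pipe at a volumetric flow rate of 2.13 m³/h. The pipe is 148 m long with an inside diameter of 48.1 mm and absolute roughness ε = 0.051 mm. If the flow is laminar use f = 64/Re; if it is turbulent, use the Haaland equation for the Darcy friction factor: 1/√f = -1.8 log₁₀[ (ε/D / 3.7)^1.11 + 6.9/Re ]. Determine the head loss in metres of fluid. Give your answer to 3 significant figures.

h_f ≈ 0.549 m

Q = 2.13 m³/h = 2.13/3600 = 0.0005917 m³/s.
Cross-sectional area A = πD²/4 = π(0.0481)²/4 = 0.001817 m²; mean velocity V = Q/A = 0.0005917/0.001817 = 0.3256 m/s.
Reynolds number Re = ρVD/μ = 1770 · 0.3256 · 0.0481 / 0.00306 = 9059.
Re > 4000 → turbulent. Relative roughness ε/D = 5.1e-05/0.0481 = 0.00106. Haaland: 1/√f = -1.8 log₁₀[(0.00106/3.7)^1.11 + 6.9/9059] = -1.8 log₁₀[0.000117 + 0.000762] = 5.501, so f = 0.03304.
Darcy-Weisbach: ΔP = f(L/D)(ρV²/2) = 0.03304·(148/0.0481)·(1770·0.3256²/2) = 0.03304·3077·93.83 = 9539 Pa.
Head loss h_f = ΔP/(ρg) = 9539/(1770·9.81) = 0.549 m.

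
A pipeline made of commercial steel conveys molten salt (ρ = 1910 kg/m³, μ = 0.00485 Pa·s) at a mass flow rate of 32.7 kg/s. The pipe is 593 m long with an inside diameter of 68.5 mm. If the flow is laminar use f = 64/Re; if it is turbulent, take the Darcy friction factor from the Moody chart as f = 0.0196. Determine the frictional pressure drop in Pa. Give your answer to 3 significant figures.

A = πD²/4 = π(0.0685)²/4 = 0.003685 m²; mean velocity V = ṁ/(ρA) = 32.7/(1910 · 0.003685) = 4.646 m/s.
Reynolds number Re = ρVD/μ = 1910 · 4.646 · 0.0685 / 0.00485 = 1.253e+05.
Re > 4000 → turbulent; use the Moody-chart value f = 0.0196.
Darcy-Weisbach: ΔP = f(L/D)(ρV²/2) = 0.0196·(593/0.0685)·(1910·4.646²/2) = 0.0196·8657·2.061e+04 = 3.497e+06 Pa.

ΔP ≈ 3.50×10^6 Pa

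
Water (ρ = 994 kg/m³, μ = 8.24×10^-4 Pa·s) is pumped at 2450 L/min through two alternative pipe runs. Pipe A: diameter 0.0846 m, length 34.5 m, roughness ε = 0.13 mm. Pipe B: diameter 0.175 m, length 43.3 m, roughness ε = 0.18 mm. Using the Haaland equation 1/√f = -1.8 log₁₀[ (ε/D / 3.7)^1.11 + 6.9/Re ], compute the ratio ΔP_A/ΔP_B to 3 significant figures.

ΔP_A/ΔP_B ≈ 32.6

Pipe A: V = Q/A = 0.04083/0.005621 = 7.264 m/s; Re = 7.413e+05; ε/D = 0.00154; Haaland → f = 0.02217; ΔP_A = f(L/D)(ρV²/2) = 2.371e+05 Pa.
Pipe B: V = Q/A = 0.04083/0.02405 = 1.698 m/s; Re = 3.584e+05; ε/D = 0.00103; Haaland → f = 0.02051; ΔP_B = f(L/D)(ρV²/2) = 7271 Pa.
ΔP_A/ΔP_B = 2.371e+05/7271 = 32.6.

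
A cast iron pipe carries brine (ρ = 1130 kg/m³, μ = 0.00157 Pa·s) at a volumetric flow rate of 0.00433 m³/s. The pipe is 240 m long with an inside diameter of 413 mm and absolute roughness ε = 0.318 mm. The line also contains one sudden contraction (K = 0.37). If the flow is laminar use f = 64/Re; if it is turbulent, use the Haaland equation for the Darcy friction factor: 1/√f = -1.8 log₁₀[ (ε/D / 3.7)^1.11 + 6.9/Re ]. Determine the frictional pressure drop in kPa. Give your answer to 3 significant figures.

ΔP ≈ 0.0113 kPa

Cross-sectional area A = πD²/4 = π(0.413)²/4 = 0.134 m²; mean velocity V = Q/A = 0.00433/0.134 = 0.03232 m/s.
Reynolds number Re = ρVD/μ = 1130 · 0.03232 · 0.413 / 0.00157 = 9608.
Re > 4000 → turbulent. Relative roughness ε/D = 0.000318/0.413 = 0.00077. Haaland: 1/√f = -1.8 log₁₀[(0.00077/3.7)^1.11 + 6.9/9608] = -1.8 log₁₀[8.19e-05 + 0.000718] = 5.574, so f = 0.03218.
Total minor-loss coefficient ΣK = 1·0.37 = 0.37.
ΔP = [f·L/D + ΣK]·(ρV²/2) = [0.03218·240/0.413 + 0.37]·(1130·0.03232²/2) = [18.7 + 0.37]·0.5903 = 11.26 Pa.
ΔP = 11.26 Pa = 0.0113 kPa.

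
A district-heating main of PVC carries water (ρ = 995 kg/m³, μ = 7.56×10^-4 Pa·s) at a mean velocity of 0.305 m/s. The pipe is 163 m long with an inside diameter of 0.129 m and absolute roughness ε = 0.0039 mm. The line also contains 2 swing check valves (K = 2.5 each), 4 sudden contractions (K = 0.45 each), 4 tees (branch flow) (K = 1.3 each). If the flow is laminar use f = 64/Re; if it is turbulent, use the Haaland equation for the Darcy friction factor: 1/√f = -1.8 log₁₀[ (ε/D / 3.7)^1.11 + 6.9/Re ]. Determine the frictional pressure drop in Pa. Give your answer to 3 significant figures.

Reynolds number Re = ρVD/μ = 995 · 0.305 · 0.129 / 0.000756 = 5.178e+04.
Re > 4000 → turbulent. Relative roughness ε/D = 3.9e-06/0.129 = 3.02e-05. Haaland: 1/√f = -1.8 log₁₀[(3.02e-05/3.7)^1.11 + 6.9/5.178e+04] = -1.8 log₁₀[2.25e-06 + 0.000133] = 6.963, so f = 0.02063.
Total minor-loss coefficient ΣK = 2·2.5 + 4·0.45 + 4·1.3 = 12.
ΔP = [f·L/D + ΣK]·(ρV²/2) = [0.02063·163/0.129 + 12]·(995·0.305²/2) = [26.07 + 12]·46.28 = 1762 Pa.

ΔP ≈ 1760 Pa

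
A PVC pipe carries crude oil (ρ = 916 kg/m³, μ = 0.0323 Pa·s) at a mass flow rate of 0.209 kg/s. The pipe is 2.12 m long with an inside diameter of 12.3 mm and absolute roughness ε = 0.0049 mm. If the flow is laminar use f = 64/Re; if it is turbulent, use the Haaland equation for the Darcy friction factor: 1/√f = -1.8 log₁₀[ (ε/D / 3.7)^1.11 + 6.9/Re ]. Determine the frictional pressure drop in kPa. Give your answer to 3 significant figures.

A = πD²/4 = π(0.0123)²/4 = 0.0001188 m²; mean velocity V = ṁ/(ρA) = 0.209/(916 · 0.0001188) = 1.92 m/s.
Reynolds number Re = ρVD/μ = 916 · 1.92 · 0.0123 / 0.0323 = 669.8.
Re < 2300 → laminar flow, so f = 64/Re = 64/669.8 = 0.09555 (the turbulent correlation is not needed).
Darcy-Weisbach: ΔP = f(L/D)(ρV²/2) = 0.09555·(2.12/0.0123)·(916·1.92²/2) = 0.09555·172.4·1689 = 2.781e+04 Pa.
ΔP = 2.781e+04 Pa = 27.8 kPa.

ΔP ≈ 27.8 kPa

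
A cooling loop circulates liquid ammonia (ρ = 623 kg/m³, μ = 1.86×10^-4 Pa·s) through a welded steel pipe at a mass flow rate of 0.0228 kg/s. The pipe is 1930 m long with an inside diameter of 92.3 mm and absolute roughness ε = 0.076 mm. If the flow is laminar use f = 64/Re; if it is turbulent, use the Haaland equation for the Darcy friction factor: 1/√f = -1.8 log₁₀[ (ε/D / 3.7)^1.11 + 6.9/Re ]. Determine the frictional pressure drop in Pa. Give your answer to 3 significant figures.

A = πD²/4 = π(0.0923)²/4 = 0.006691 m²; mean velocity V = ṁ/(ρA) = 0.0228/(623 · 0.006691) = 0.00547 m/s.
Reynolds number Re = ρVD/μ = 623 · 0.00547 · 0.0923 / 0.000186 = 1691.
Re < 2300 → laminar flow, so f = 64/Re = 64/1691 = 0.03785 (the turbulent correlation is not needed).
Darcy-Weisbach: ΔP = f(L/D)(ρV²/2) = 0.03785·(1930/0.0923)·(623·0.00547²/2) = 0.03785·2.091e+04·0.009319 = 7.375 Pa.

ΔP ≈ 7.38 Pa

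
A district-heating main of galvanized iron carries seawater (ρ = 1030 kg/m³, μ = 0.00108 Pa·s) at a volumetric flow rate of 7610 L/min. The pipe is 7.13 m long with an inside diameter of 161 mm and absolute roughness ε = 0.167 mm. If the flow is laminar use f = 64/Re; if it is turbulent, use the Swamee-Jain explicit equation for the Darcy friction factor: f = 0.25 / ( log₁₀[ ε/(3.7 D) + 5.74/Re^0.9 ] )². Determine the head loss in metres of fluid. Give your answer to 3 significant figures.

Q = 7610 L/min = 7610/60000 = 0.1268 m³/s.
Cross-sectional area A = πD²/4 = π(0.161)²/4 = 0.02036 m²; mean velocity V = Q/A = 0.1268/0.02036 = 6.23 m/s.
Reynolds number Re = ρVD/μ = 1030 · 6.23 · 0.161 / 0.00108 = 9.566e+05.
Re > 4000 → turbulent. Relative roughness ε/D = 0.000167/0.161 = 0.00104. Swamee-Jain: f = 0.25/(log₁₀[0.00104/3.7 + 5.74/9.566e+05^0.9])² = 0.25/(log₁₀[0.00028 + 2.38e-05])² = 0.25/(-3.517)² = 0.02021.
Darcy-Weisbach: ΔP = f(L/D)(ρV²/2) = 0.02021·(7.13/0.161)·(1030·6.23²/2) = 0.02021·44.29·1.999e+04 = 1.789e+04 Pa.
Head loss h_f = ΔP/(ρg) = 1.789e+04/(1030·9.81) = 1.77 m.

h_f ≈ 1.77 m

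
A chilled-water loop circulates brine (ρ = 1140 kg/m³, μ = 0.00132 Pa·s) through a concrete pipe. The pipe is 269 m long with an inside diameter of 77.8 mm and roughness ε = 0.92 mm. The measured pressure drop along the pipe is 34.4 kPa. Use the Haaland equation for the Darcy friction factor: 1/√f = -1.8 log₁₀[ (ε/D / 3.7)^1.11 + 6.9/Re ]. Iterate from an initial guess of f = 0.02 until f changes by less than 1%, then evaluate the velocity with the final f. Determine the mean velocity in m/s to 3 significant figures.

Rearranging Darcy-Weisbach: V = √(2·ΔP·D/(f·L·ρ)). With ε/D = 0.00092/0.0778 = 0.0118, iterate starting from f = 0.02:
  f = 0.02 → V = √(2·3.44e+04·0.0778/(0.02·269·1140)) = 0.9342 m/s; Re = ρVD/μ = 6.277e+04; f → 0.04103
  f = 0.04103 → V = 0.6522 m/s; Re = 4.382e+04; f → 0.04137
Converged (Δf/f < 1%). With the final f = 0.04137: V = √(2·3.44e+04·0.0778/(0.04137·269·1140)) = 0.6495 m/s.

V ≈ 0.650 m/s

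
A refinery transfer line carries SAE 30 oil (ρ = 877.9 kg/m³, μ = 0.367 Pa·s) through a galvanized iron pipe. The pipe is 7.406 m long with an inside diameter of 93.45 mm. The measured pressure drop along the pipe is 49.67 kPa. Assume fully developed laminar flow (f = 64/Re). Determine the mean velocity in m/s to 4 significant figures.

V ≈ 4.987 m/s

For laminar flow, f = 64/Re with Re = ρVD/μ, so Darcy-Weisbach reduces to ΔP = 32μLV/D². Solving for V: V = ΔP·D²/(32μL) = 4.967e+04·(0.09345)²/(32·0.367·7.406) = 4.987 m/s.
Check: Re = ρVD/μ = 877.9·4.987·0.09345/0.367 = 1115 < 2300, so the laminar assumption holds.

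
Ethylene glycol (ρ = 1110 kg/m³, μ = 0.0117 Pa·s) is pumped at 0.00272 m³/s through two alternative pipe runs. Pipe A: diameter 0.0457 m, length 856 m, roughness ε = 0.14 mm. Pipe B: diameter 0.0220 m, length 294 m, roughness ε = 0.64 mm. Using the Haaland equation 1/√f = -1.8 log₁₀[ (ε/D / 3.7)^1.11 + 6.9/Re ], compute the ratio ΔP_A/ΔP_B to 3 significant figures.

Pipe A: V = Q/A = 0.00272/0.00164 = 1.658 m/s; Re = 7190; ε/D = 0.00306; Haaland → f = 0.03739; ΔP_A = f(L/D)(ρV²/2) = 1.069e+06 Pa.
Pipe B: V = Q/A = 0.00272/0.0003801 = 7.155 m/s; Re = 1.493e+04; ε/D = 0.0291; Haaland → f = 0.05863; ΔP_B = f(L/D)(ρV²/2) = 2.226e+07 Pa.
ΔP_A/ΔP_B = 1.069e+06/2.226e+07 = 0.0480.

ΔP_A/ΔP_B ≈ 0.0480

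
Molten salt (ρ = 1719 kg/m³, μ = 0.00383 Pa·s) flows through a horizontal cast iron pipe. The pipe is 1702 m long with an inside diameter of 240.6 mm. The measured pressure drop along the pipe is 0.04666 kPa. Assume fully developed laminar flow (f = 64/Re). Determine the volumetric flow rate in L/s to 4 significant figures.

For laminar flow, f = 64/Re with Re = ρVD/μ, so Darcy-Weisbach reduces to ΔP = 32μLV/D². Solving for V: V = ΔP·D²/(32μL) = 46.66·(0.2406)²/(32·0.00383·1702) = 0.01295 m/s.
Check: Re = ρVD/μ = 1719·0.01295·0.2406/0.00383 = 1398 < 2300, so the laminar assumption holds.
Q = V·A = 0.01295·(π/4·0.2406²) = 0.0005887 m³/s = 0.5887 L/s.

Q ≈ 0.5887 L/s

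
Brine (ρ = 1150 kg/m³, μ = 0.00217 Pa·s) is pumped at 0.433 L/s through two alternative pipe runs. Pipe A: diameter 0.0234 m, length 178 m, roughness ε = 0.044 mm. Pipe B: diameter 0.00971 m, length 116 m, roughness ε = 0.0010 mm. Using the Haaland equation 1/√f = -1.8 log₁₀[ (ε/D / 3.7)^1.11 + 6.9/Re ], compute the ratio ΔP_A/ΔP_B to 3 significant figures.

Pipe A: V = Q/A = 0.000433/0.0004301 = 1.007 m/s; Re = 1.249e+04; ε/D = 0.00188; Haaland → f = 0.03188; ΔP_A = f(L/D)(ρV²/2) = 1.413e+05 Pa.
Pipe B: V = Q/A = 0.000433/7.405e-05 = 5.847 m/s; Re = 3.009e+04; ε/D = 0.000103; Haaland → f = 0.02351; ΔP_B = f(L/D)(ρV²/2) = 5.522e+06 Pa.
ΔP_A/ΔP_B = 1.413e+05/5.522e+06 = 0.0256.

ΔP_A/ΔP_B ≈ 0.0256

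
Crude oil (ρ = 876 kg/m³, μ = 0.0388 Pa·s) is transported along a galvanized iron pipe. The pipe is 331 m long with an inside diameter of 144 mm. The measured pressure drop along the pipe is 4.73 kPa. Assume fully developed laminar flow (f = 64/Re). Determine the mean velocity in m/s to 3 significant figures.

For laminar flow, f = 64/Re with Re = ρVD/μ, so Darcy-Weisbach reduces to ΔP = 32μLV/D². Solving for V: V = ΔP·D²/(32μL) = 4730·(0.144)²/(32·0.0388·331) = 0.2387 m/s.
Check: Re = ρVD/μ = 876·0.2387·0.144/0.0388 = 775.9 < 2300, so the laminar assumption holds.

V ≈ 0.239 m/s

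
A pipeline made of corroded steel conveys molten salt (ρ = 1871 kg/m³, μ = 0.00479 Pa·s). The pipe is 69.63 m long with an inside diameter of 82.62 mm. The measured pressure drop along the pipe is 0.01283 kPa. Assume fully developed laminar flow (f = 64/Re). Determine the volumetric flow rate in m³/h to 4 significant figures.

Q ≈ 0.1584 m³/h

For laminar flow, f = 64/Re with Re = ρVD/μ, so Darcy-Weisbach reduces to ΔP = 32μLV/D². Solving for V: V = ΔP·D²/(32μL) = 12.83·(0.08262)²/(32·0.00479·69.63) = 0.008206 m/s.
Check: Re = ρVD/μ = 1871·0.008206·0.08262/0.00479 = 264.8 < 2300, so the laminar assumption holds.
Q = V·A = 0.008206·(π/4·0.08262²) = 4.399e-05 m³/s = 0.1584 m³/h.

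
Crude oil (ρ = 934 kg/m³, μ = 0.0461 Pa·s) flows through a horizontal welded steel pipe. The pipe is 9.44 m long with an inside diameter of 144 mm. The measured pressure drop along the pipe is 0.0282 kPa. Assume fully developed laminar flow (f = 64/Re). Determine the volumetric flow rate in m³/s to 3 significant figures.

Q ≈ 6.84×10^-4 m³/s

For laminar flow, f = 64/Re with Re = ρVD/μ, so Darcy-Weisbach reduces to ΔP = 32μLV/D². Solving for V: V = ΔP·D²/(32μL) = 28.2·(0.144)²/(32·0.0461·9.44) = 0.04199 m/s.
Check: Re = ρVD/μ = 934·0.04199·0.144/0.0461 = 122.5 < 2300, so the laminar assumption holds.
Q = V·A = 0.04199·(π/4·0.144²) = 0.0006839 m³/s = 6.84×10^-4 m³/s.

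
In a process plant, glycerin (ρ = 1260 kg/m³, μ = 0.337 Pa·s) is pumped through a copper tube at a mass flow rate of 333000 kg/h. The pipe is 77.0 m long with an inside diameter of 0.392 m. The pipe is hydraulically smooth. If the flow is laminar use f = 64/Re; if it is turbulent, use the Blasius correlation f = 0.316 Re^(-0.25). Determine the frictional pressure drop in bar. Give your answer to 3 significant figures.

ΔP ≈ 0.0329 bar

ṁ = 333000 kg/h = 333000/3600 = 92.5 kg/s.
A = πD²/4 = π(0.392)²/4 = 0.1207 m²; mean velocity V = ṁ/(ρA) = 92.5/(1260 · 0.1207) = 0.6083 m/s.
Reynolds number Re = ρVD/μ = 1260 · 0.6083 · 0.392 / 0.337 = 891.5.
Re < 2300 → laminar flow, so f = 64/Re = 64/891.5 = 0.07179 (the turbulent correlation is not needed).
Darcy-Weisbach: ΔP = f(L/D)(ρV²/2) = 0.07179·(77/0.392)·(1260·0.6083²/2) = 0.07179·196.4·233.1 = 3287 Pa.
ΔP = 3287 Pa = 0.0329 bar.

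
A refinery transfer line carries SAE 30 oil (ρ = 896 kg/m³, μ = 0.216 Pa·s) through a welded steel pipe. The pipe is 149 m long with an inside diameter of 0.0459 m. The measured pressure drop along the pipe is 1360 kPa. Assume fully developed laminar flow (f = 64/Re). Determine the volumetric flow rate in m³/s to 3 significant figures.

Q ≈ 0.00460 m³/s

For laminar flow, f = 64/Re with Re = ρVD/μ, so Darcy-Weisbach reduces to ΔP = 32μLV/D². Solving for V: V = ΔP·D²/(32μL) = 1.36e+06·(0.0459)²/(32·0.216·149) = 2.782 m/s.
Check: Re = ρVD/μ = 896·2.782·0.0459/0.216 = 529.7 < 2300, so the laminar assumption holds.
Q = V·A = 2.782·(π/4·0.0459²) = 0.004604 m³/s = 0.00460 m³/s.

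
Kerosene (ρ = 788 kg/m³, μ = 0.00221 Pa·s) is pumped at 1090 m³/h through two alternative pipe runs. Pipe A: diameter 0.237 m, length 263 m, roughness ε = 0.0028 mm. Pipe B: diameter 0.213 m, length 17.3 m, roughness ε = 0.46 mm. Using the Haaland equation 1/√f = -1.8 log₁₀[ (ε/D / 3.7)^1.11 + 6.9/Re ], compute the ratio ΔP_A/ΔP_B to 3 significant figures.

ΔP_A/ΔP_B ≈ 4.74

Pipe A: V = Q/A = 0.3028/0.04412 = 6.863 m/s; Re = 5.8e+05; ε/D = 1.18e-05; Haaland → f = 0.01287; ΔP_A = f(L/D)(ρV²/2) = 2.651e+05 Pa.
Pipe B: V = Q/A = 0.3028/0.03563 = 8.497 m/s; Re = 6.453e+05; ε/D = 0.00216; Haaland → f = 0.02419; ΔP_B = f(L/D)(ρV²/2) = 5.59e+04 Pa.
ΔP_A/ΔP_B = 2.651e+05/5.59e+04 = 4.74.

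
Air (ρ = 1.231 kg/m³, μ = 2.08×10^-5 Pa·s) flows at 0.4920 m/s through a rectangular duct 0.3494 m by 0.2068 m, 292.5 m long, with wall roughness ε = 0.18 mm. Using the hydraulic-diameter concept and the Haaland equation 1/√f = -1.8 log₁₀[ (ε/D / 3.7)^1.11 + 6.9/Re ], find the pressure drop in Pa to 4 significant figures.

Hydraulic diameter D_h = 4A/P = 4·(0.3494·0.2068)/(2·(0.3494+0.2068)) = 0.289/1.112 = 0.2598 m.
Re = ρVD_h/μ = 1.231·0.492·0.2598/2.08e-05 = 7565.
ε/D_h = 0.00018/0.2598 = 0.000693; Haaland gives 1/√f = -1.8 log₁₀[7.28e-05+0.000912] = 5.412, so f = 0.03414.
ΔP = f(L/D_h)(ρV²/2) = 0.03414·292.5/0.2598·0.149 = 5.727 Pa.

ΔP ≈ 5.727 Pa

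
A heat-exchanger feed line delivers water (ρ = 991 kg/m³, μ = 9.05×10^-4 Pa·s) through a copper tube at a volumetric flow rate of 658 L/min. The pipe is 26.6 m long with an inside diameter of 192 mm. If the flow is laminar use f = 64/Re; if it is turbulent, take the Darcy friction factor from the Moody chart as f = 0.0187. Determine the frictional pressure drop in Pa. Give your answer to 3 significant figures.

Q = 658 L/min = 658/60000 = 0.01097 m³/s.
Cross-sectional area A = πD²/4 = π(0.192)²/4 = 0.02895 m²; mean velocity V = Q/A = 0.01097/0.02895 = 0.3788 m/s.
Reynolds number Re = ρVD/μ = 991 · 0.3788 · 0.192 / 0.000905 = 7.964e+04.
Re > 4000 → turbulent; use the Moody-chart value f = 0.0187.
Darcy-Weisbach: ΔP = f(L/D)(ρV²/2) = 0.0187·(26.6/0.192)·(991·0.3788²/2) = 0.0187·138.5·71.09 = 184.2 Pa.

ΔP ≈ 184 Pa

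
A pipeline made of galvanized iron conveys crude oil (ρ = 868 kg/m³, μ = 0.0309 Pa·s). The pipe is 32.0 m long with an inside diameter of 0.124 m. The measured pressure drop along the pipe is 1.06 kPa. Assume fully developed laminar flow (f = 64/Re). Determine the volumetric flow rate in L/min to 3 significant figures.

For laminar flow, f = 64/Re with Re = ρVD/μ, so Darcy-Weisbach reduces to ΔP = 32μLV/D². Solving for V: V = ΔP·D²/(32μL) = 1060·(0.124)²/(32·0.0309·32) = 0.5151 m/s.
Check: Re = ρVD/μ = 868·0.5151·0.124/0.0309 = 1794 < 2300, so the laminar assumption holds.
Q = V·A = 0.5151·(π/4·0.124²) = 0.00622 m³/s = 373 L/min.

Q ≈ 373 L/min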